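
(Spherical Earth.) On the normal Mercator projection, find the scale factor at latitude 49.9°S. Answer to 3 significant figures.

1.55

For Mercator, h = k = sec φ (a conformal cylindrical projection has a single point scale, 1/cos φ).
k = 1/cos 49.9° = 1/0.6441 = 1.552.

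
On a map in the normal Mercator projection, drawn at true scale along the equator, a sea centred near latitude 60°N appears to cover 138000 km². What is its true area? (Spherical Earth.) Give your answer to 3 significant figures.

34500 km²

The Mercator projection is conformal; its linear scale factor is the same in every direction and equals sec φ = 1/cos φ.
Areal scale = k² = sec²φ = 1/cos²(60°) = 1/0.5000² = 4.000.
True area = apparent / (areal scale) = 138000 / 4.000 ≈ 34500 km².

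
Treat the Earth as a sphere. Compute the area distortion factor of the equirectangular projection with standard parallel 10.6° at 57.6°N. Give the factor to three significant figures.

With standard parallel φ₀ = 10.6°, the equirectangular projection gives x = Rλ cos φ₀, y = Rφ, so h = 1 and k = cos 10.6° / cos φ.
Areal scale = h·k = 1 × cos φ₀ / cos φ; at 57.6°, h = 1.000, k = 1.834, so h·k = 1.834.

1.83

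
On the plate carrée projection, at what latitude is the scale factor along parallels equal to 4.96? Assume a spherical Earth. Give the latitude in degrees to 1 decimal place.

78.4°

Plate carrée: h = 1, k = sec φ along parallels.
sec φ = 4.96  ⇒  cos φ = 0.2016  ⇒  φ ≈ 78.4°.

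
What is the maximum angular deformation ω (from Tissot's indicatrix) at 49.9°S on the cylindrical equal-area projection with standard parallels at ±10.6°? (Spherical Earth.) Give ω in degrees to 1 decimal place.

For cylindrical equal-area with standard parallel φ₀, h = cos φ / cos φ₀ and k = cos φ₀ / cos φ, so h·k = 1.
At 49.9°: h = 0.6553, k = 1.526; principal scales a = 1.526, b = 0.6553.
sin(ω/2) = (a − b)/(a + b) = 0.8707/2.181 = 0.3992, so ω = 2 arcsin(0.3992) ≈ 47.1°.

47.1°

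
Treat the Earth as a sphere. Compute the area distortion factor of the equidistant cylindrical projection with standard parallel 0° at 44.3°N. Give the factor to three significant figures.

In the plate carrée (x = Rλ, y = Rφ), meridians are true-scale (h = 1) and parallels are stretched by k = sec φ.
Areal scale = h·k = 1 × sec φ; at 44.3°, h = 1.000, k = 1.397, so h·k = 1.397.

1.40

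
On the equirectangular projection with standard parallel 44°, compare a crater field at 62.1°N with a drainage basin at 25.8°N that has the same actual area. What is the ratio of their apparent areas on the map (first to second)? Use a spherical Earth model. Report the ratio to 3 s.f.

1.92

In the equirectangular projection with standard parallel φ₀ = 44° (x = Rλ cos φ₀, y = Rφ), meridians are true-scale (h = 1) and the parallel scale is k = cos φ₀ / cos φ.
Areal scale at 62.1°: h·k = 1.000 × 1.537 = 1.537.
Areal scale at 25.8°: h·k = 1.000 × 0.7990 = 0.7990.
Ratio = 1.537/0.7990 ≈ 1.92.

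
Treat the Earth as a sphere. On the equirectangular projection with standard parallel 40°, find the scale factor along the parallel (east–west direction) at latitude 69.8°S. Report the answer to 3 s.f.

2.22

The equidistant cylindrical projection with φ₀ = 40° has h = 1 (meridians true) and k = cos φ₀ / cos φ along parallels.
k = cos 40° / cos 69.8° = 0.7660/0.3453 = 2.219.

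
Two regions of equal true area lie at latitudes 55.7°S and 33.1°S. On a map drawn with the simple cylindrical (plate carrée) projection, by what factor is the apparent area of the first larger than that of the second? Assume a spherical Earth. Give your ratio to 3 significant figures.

1.49

In the plate carrée (x = Rλ, y = Rφ), meridians are true-scale (h = 1) and parallels are stretched by k = sec φ.
Areal scale at 55.7°: h·k = 1.000 × 1.775 = 1.775.
Areal scale at 33.1°: h·k = 1.000 × 1.194 = 1.194.
Ratio = 1.775/1.194 ≈ 1.49.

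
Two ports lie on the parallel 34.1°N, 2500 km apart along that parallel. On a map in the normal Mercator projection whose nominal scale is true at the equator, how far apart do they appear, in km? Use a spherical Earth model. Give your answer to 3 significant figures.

3020 km

The Mercator projection is conformal; its linear scale factor is the same in every direction and equals sec φ = 1/cos φ.
Along the parallel, k = sec 34.1° = 1/0.8281 = 1.208.
Map distance = 2500 × 1.208 ≈ 3020 km.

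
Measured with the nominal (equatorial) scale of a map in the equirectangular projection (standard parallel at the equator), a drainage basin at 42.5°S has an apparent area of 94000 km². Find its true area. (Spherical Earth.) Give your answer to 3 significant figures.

For the equirectangular projection with φ₀ = 0 (plate carrée), h = 1 along meridians and k = sec φ along parallels.
Areal scale = h·k = 1 × sec φ; at 42.5°, h = 1.000, k = 1.356, so h·k = 1.356.
True area = apparent / (areal scale) = 94000 / 1.356 ≈ 69300 km².

69300 km²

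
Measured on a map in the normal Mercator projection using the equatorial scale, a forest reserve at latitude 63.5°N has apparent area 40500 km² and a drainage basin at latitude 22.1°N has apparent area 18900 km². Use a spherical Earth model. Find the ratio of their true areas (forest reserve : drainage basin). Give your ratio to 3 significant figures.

On Mercator the areal scale is sec²φ, so true area = apparent × cos²φ.
True area of forest reserve: 40500 × cos²(63.5°) = 40500 × 0.1991 = 8063 km².
True area of drainage basin: 18900 × cos²(22.1°) = 18900 × 0.8585 = 16220 km².
Ratio = 8063 / 16220 ≈ 0.497.

0.497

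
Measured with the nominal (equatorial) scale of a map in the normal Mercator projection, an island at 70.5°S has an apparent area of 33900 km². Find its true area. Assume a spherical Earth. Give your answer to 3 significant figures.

For Mercator, h = k = sec φ (a conformal cylindrical projection has a single point scale, 1/cos φ).
Areal scale = k² = sec²φ = 1/cos²(70.5°) = 1/0.3338² = 8.974.
True area = apparent / (areal scale) = 33900 / 8.974 ≈ 3780 km².

3780 km²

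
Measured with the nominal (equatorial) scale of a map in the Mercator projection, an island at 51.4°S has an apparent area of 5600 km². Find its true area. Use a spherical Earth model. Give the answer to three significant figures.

Mercator is conformal, so the point scale is isotropic: h = k = sec φ = 1/cos φ.
Areal scale = k² = sec²φ = 1/cos²(51.4°) = 1/0.6239² = 2.569.
True area = apparent / (areal scale) = 5600 / 2.569 ≈ 2180 km².

2180 km²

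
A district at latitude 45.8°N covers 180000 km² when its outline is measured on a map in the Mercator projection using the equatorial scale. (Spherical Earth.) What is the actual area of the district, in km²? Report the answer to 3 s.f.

The Mercator projection is conformal; its linear scale factor is the same in every direction and equals sec φ = 1/cos φ.
Areal scale = k² = sec²φ = 1/cos²(45.8°) = 1/0.6972² = 2.057.
True area = apparent / (areal scale) = 180000 / 2.057 ≈ 87500 km².

87500 km²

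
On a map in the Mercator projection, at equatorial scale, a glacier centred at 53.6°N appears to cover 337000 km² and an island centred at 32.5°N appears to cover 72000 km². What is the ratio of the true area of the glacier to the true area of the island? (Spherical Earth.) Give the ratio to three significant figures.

2.32

On Mercator the areal scale is sec²φ, so true area = apparent × cos²φ.
True area of glacier: 337000 × cos²(53.6°) = 337000 × 0.3521 = 118700 km².
True area of island: 72000 × cos²(32.5°) = 72000 × 0.7113 = 51210 km².
Ratio = 118700 / 51210 ≈ 2.32.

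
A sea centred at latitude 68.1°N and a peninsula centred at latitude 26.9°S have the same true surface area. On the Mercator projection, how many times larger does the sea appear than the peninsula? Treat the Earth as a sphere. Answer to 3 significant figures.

On Mercator, area is exaggerated by sec²φ = 1/cos²φ.
At 68.1°: sec²(68.1°) = 1/0.3730² = 7.188.
At 26.9°: sec²(26.9°) = 1/0.8918² = 1.257.
Ratio = 7.188/1.257 = cos²(26.9°)/cos²(68.1°) ≈ 5.72.

5.72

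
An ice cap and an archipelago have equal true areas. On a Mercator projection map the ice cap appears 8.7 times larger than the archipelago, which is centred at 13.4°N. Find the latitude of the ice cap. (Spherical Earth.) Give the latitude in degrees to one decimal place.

70.7°

On Mercator, (apparent₁)/(apparent₂) = sec²φ₁ / sec²φ₂ when true areas are equal.
cos²φ₂ / cos²φ₁ = 8.7  ⇒  cos φ₁ = cos 13.4° / √8.7 = 0.9728/2.950 = 0.3298.
φ₁ = arccos(0.3298) ≈ 70.7°.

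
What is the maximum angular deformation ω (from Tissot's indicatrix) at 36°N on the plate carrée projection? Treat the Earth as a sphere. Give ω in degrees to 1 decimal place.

For the equirectangular projection with φ₀ = 0 (plate carrée), h = 1 along meridians and k = sec φ along parallels.
At 36°: h = 1.000, k = 1.236; principal scales a = 1.236, b = 1.000.
sin(ω/2) = (a − b)/(a + b) = 0.2361/2.236 = 0.1056, so ω = 2 arcsin(0.1056) ≈ 12.1°.

12.1°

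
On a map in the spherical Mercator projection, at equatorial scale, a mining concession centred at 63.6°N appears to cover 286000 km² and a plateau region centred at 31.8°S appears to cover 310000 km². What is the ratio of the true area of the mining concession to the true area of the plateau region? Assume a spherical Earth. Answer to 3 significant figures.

On Mercator the areal scale is sec²φ, so true area = apparent × cos²φ.
True area of mining concession: 286000 × cos²(63.6°) = 286000 × 0.1977 = 56540 km².
True area of plateau region: 310000 × cos²(31.8°) = 310000 × 0.7223 = 223900 km².
Ratio = 56540 / 223900 ≈ 0.253.

0.253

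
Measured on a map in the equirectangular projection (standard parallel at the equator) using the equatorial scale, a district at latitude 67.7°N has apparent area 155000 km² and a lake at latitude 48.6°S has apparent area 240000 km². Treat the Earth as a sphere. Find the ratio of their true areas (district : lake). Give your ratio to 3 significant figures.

Plate carrée has h = 1 and k = sec φ, giving areal scale sec φ; true area = (apparent area) · cos φ.
True area of district: 155000 × cos(67.7°) = 155000 × 0.3795 = 58820 km².
True area of lake: 240000 × cos(48.6°) = 240000 × 0.6613 = 158700 km².
Ratio = 58820 / 158700 ≈ 0.371.

0.371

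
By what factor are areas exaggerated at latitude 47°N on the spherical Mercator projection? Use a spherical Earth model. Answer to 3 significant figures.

2.15

Mercator is conformal, so the point scale is isotropic: h = k = sec φ = 1/cos φ.
Areal scale = k² = sec²φ = 1/cos²(47°) = 1/0.6820² = 2.150.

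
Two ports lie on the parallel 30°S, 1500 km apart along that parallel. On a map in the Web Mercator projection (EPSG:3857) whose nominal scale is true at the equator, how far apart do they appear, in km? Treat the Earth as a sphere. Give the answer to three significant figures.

For Mercator, h = k = sec φ (a conformal cylindrical projection has a single point scale, 1/cos φ).
Along the parallel, k = sec 30° = 1/0.8660 = 1.155.
Map distance = 1500 × 1.155 ≈ 1730 km.

1730 km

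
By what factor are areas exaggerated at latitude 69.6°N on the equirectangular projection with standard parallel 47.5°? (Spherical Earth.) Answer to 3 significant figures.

1.94

In the equirectangular projection with standard parallel φ₀ = 47.5° (x = Rλ cos φ₀, y = Rφ), meridians are true-scale (h = 1) and the parallel scale is k = cos φ₀ / cos φ.
Areal scale = h·k = 1 × cos φ₀ / cos φ; at 69.6°, h = 1.000, k = 1.938, so h·k = 1.938.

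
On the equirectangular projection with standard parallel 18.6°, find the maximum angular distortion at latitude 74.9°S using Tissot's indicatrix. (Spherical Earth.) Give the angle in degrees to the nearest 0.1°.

In the equirectangular projection with standard parallel φ₀ = 18.6° (x = Rλ cos φ₀, y = Rφ), meridians are true-scale (h = 1) and the parallel scale is k = cos φ₀ / cos φ.
At 74.9°: h = 1.000, k = 3.638; principal scales a = 3.638, b = 1.000.
sin(ω/2) = (a − b)/(a + b) = 2.638/4.638 = 0.5688, so ω = 2 arcsin(0.5688) ≈ 69.3°.

69.3°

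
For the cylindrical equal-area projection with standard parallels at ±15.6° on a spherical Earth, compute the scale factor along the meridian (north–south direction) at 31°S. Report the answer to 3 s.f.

0.890

For cylindrical equal-area with standard parallel φ₀, h = cos φ / cos φ₀ and k = cos φ₀ / cos φ, so h·k = 1.
h = cos 31° / cos 15.6° = 0.8572/0.9632 = 0.8900.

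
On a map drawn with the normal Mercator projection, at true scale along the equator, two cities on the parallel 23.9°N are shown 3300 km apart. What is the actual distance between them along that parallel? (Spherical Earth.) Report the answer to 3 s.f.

3020 km

Mercator is conformal, so the point scale is isotropic: h = k = sec φ = 1/cos φ.
Along the parallel at 23.9°, map distances are exaggerated by k = sec 23.9° = 1.094.
True distance = 3300 / 1.094 = 3300 × cos 23.9° ≈ 3020 km.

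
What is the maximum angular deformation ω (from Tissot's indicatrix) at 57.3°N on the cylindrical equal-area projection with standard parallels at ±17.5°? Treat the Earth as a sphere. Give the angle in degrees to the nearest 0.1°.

Cylindrical equal-area (φ₀ = 17.5°): h = cos φ / cos 17.5° along meridians, k = cos 17.5° / cos φ along parallels; h·k = 1.
At 57.3°: h = 0.5665, k = 1.765; principal scales a = 1.765, b = 0.5665.
sin(ω/2) = (a − b)/(a + b) = 1.199/2.332 = 0.5141, so ω = 2 arcsin(0.5141) ≈ 61.9°.

61.9°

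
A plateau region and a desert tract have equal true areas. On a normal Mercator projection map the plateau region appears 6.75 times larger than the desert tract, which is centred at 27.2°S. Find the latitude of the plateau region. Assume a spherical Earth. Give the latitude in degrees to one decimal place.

70.0°

On Mercator, (apparent₁)/(apparent₂) = sec²φ₁ / sec²φ₂ when true areas are equal.
cos²φ₂ / cos²φ₁ = 6.75  ⇒  cos φ₁ = cos 27.2° / √6.75 = 0.8894/2.598 = 0.3423.
φ₁ = arccos(0.3423) ≈ 70.0°.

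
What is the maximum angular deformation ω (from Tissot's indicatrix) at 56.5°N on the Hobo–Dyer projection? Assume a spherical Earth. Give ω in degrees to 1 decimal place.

Hobo–Dyer is a cylindrical equal-area projection with standard parallels at ±37.5°. For cylindrical equal-area with standard parallel φ₀, h = cos φ / cos φ₀ and k = cos φ₀ / cos φ, so h·k = 1.
At 56.5°: h = 0.6957, k = 1.437; principal scales a = 1.437, b = 0.6957.
sin(ω/2) = (a − b)/(a + b) = 0.7417/2.133 = 0.3477, so ω = 2 arcsin(0.3477) ≈ 40.7°.

40.7°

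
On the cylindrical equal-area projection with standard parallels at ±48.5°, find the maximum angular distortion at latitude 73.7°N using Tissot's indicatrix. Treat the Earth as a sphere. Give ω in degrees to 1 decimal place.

A cylindrical equal-area projection with standard parallel φ₀ has meridian scale h = cos φ / cos φ₀ and parallel scale k = cos φ₀ / cos φ (so areas are preserved, h·k = 1).
At 73.7°: h = 0.4236, k = 2.361; principal scales a = 2.361, b = 0.4236.
sin(ω/2) = (a − b)/(a + b) = 1.937/2.784 = 0.6958, so ω = 2 arcsin(0.6958) ≈ 88.2°.

88.2°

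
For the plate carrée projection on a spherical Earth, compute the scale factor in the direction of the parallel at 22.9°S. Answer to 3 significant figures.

In the plate carrée (x = Rλ, y = Rφ), meridians are true-scale (h = 1) and parallels are stretched by k = sec φ.
k = 1/cos 22.9° = 1/0.9212 = 1.086.

1.09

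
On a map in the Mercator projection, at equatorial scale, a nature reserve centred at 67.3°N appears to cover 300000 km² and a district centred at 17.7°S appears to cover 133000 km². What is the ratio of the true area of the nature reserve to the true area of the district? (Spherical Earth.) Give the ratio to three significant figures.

0.370

On Mercator the areal scale is sec²φ, so true area = apparent × cos²φ.
True area of nature reserve: 300000 × cos²(67.3°) = 300000 × 0.1489 = 44680 km².
True area of district: 133000 × cos²(17.7°) = 133000 × 0.9076 = 120700 km².
Ratio = 44680 / 120700 ≈ 0.370.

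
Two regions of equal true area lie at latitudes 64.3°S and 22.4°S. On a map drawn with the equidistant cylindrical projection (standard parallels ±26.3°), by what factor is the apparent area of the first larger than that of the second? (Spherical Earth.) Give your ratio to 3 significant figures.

The equidistant cylindrical projection with φ₀ = 26.3° has h = 1 (meridians true) and k = cos φ₀ / cos φ along parallels.
Areal scale at 64.3°: h·k = 1.000 × 2.067 = 2.067.
Areal scale at 22.4°: h·k = 1.000 × 0.9697 = 0.9697.
Ratio = 2.067/0.9697 ≈ 2.13.

2.13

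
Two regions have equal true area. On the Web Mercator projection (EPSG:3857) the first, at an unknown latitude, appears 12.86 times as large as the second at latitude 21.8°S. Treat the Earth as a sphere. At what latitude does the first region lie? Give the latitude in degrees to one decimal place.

75.0°

Mercator areal scale is sec²φ, so apparent-area ratio = sec²φ₁ / sec²φ₂ = cos²φ₂ / cos²φ₁.
cos²φ₂ / cos²φ₁ = 12.86  ⇒  cos φ₁ = cos 21.8° / √12.86 = 0.9285/3.586 = 0.2589.
φ₁ = arccos(0.2589) ≈ 75.0°.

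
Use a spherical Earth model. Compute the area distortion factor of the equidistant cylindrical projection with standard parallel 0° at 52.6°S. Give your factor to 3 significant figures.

1.65

For the equirectangular projection with φ₀ = 0 (plate carrée), h = 1 along meridians and k = sec φ along parallels.
Areal scale = h·k = 1 × sec φ; at 52.6°, h = 1.000, k = 1.646, so h·k = 1.646.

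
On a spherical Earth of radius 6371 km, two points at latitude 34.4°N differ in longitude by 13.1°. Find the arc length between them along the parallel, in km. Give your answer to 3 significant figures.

1200 km

Arc length along a parallel = R cos φ · Δλ (with Δλ in radians).
= 6371 × cos 34.4° × (13.1° × π/180) = 6371 × 0.8251 × 0.2286 ≈ 1200 km.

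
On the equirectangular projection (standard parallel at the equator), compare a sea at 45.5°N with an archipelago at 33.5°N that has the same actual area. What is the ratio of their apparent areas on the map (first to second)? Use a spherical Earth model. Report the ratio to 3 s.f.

Plate carrée maps x = Rλ, y = Rφ. The meridian scale is h = 1 and the parallel scale is k = 1/cos φ = sec φ.
Areal scale at 45.5°: h·k = 1.000 × 1.427 = 1.427.
Areal scale at 33.5°: h·k = 1.000 × 1.199 = 1.199.
Ratio = 1.427/1.199 ≈ 1.19.

1.19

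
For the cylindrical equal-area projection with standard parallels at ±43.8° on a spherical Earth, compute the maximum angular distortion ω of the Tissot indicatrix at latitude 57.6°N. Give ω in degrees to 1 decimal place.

Cylindrical equal-area (φ₀ = 43.8°): h = cos φ / cos 43.8° along meridians, k = cos 43.8° / cos φ along parallels; h·k = 1.
At 57.6°: h = 0.7424, k = 1.347; principal scales a = 1.347, b = 0.7424.
sin(ω/2) = (a − b)/(a + b) = 0.6046/2.089 = 0.2894, so ω = 2 arcsin(0.2894) ≈ 33.6°.

33.6°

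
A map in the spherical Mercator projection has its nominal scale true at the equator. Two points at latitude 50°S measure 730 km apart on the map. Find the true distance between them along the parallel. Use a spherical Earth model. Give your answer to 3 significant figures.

The Mercator projection is conformal; its linear scale factor is the same in every direction and equals sec φ = 1/cos φ.
Along the parallel at 50°, map distances are exaggerated by k = sec 50° = 1.556.
True distance = 730 / 1.556 = 730 × cos 50° ≈ 469 km.

469 km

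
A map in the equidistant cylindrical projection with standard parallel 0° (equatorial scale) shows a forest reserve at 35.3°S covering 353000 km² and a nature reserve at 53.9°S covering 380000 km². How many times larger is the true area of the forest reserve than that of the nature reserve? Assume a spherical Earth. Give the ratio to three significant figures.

1.29

On the plate carrée, areal scale = h·k = 1 × sec φ, so true area = apparent × cos φ.
True area of forest reserve: 353000 × cos(35.3°) = 353000 × 0.8161 = 288100 km².
True area of nature reserve: 380000 × cos(53.9°) = 380000 × 0.5892 = 223900 km².
Ratio = 288100 / 223900 ≈ 1.29.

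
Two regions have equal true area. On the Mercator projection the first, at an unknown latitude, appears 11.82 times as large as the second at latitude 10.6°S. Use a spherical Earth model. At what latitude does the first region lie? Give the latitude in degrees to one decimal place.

73.4°

On Mercator, (apparent₁)/(apparent₂) = sec²φ₁ / sec²φ₂ when true areas are equal.
cos²φ₂ / cos²φ₁ = 11.82  ⇒  cos φ₁ = cos 10.6° / √11.82 = 0.9829/3.438 = 0.2859.
φ₁ = arccos(0.2859) ≈ 73.4°.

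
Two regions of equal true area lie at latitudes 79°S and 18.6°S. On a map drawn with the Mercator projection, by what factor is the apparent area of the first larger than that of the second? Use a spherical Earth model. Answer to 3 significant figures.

24.7

Mercator areal scale is sec²φ.
At 79°: sec²(79°) = 1/0.1908² = 27.47.
At 18.6°: sec²(18.6°) = 1/0.9478² = 1.113.
Ratio = 27.47/1.113 = cos²(18.6°)/cos²(79°) ≈ 24.7.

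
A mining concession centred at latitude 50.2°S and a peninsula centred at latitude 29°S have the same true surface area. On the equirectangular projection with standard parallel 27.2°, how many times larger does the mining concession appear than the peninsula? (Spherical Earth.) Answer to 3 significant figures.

With standard parallel φ₀ = 27.2°, the equirectangular projection gives x = Rλ cos φ₀, y = Rφ, so h = 1 and k = cos 27.2° / cos φ.
Areal scale at 50.2°: h·k = 1.000 × 1.389 = 1.389.
Areal scale at 29°: h·k = 1.000 × 1.017 = 1.017.
Ratio = 1.389/1.017 ≈ 1.37.

1.37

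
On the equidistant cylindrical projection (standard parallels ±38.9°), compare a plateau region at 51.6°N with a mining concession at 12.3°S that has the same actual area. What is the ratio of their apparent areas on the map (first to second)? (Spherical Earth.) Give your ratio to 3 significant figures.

The equidistant cylindrical projection with φ₀ = 38.9° has h = 1 (meridians true) and k = cos φ₀ / cos φ along parallels.
Areal scale at 51.6°: h·k = 1.000 × 1.253 = 1.253.
Areal scale at 12.3°: h·k = 1.000 × 0.7965 = 0.7965.
Ratio = 1.253/0.7965 ≈ 1.57.

1.57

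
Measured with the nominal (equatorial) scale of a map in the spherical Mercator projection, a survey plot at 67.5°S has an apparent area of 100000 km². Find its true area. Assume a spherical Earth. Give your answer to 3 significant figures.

The Mercator projection is conformal; its linear scale factor is the same in every direction and equals sec φ = 1/cos φ.
Areal scale = k² = sec²φ = 1/cos²(67.5°) = 1/0.3827² = 6.828.
True area = apparent / (areal scale) = 100000 / 6.828 ≈ 14600 km².

14600 km²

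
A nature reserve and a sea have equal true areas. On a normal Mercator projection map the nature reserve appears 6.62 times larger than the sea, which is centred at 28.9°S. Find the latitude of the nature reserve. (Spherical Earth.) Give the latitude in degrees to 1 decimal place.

70.1°

For equal true areas on Mercator, apparent areas scale as sec²φ, so the ratio is cos²φ₂ / cos²φ₁.
cos²φ₂ / cos²φ₁ = 6.62  ⇒  cos φ₁ = cos 28.9° / √6.62 = 0.8755/2.573 = 0.3403.
φ₁ = arccos(0.3403) ≈ 70.1°.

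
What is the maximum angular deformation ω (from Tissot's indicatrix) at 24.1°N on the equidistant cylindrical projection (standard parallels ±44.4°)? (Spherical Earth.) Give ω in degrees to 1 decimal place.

With standard parallel φ₀ = 44.4°, the equirectangular projection gives x = Rλ cos φ₀, y = Rφ, so h = 1 and k = cos 44.4° / cos φ.
At 24.1°: h = 1.000, k = 0.7827; principal scales a = 1.000, b = 0.7827.
sin(ω/2) = (a − b)/(a + b) = 0.2173/1.783 = 0.1219, so ω = 2 arcsin(0.1219) ≈ 14.0°.

14.0°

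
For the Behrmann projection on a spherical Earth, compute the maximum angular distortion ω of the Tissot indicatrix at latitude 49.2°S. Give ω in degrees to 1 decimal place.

31.9°

The Behrmann projection is cylindrical equal-area with φ₀ = 30°. For cylindrical equal-area with standard parallel φ₀, h = cos φ / cos φ₀ and k = cos φ₀ / cos φ, so h·k = 1.
At 49.2°: h = 0.7545, k = 1.325; principal scales a = 1.325, b = 0.7545.
sin(ω/2) = (a − b)/(a + b) = 0.5709/2.080 = 0.2745, so ω = 2 arcsin(0.2745) ≈ 31.9°.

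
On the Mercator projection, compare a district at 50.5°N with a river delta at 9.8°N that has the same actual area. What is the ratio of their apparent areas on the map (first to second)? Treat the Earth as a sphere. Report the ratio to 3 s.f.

Mercator is conformal with k = sec φ, so areal scale = k² = sec²φ.
At 50.5°: sec²(50.5°) = 1/0.6361² = 2.472.
At 9.8°: sec²(9.8°) = 1/0.9854² = 1.030.
Ratio = 2.472/1.030 = cos²(9.8°)/cos²(50.5°) ≈ 2.40.

2.40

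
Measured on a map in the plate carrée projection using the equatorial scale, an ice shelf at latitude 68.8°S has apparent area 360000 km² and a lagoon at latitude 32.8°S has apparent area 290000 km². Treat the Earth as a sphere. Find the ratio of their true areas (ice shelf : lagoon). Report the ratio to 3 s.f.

0.534

Plate carrée has h = 1 and k = sec φ, giving areal scale sec φ; true area = (apparent area) · cos φ.
True area of ice shelf: 360000 × cos(68.8°) = 360000 × 0.3616 = 130200 km².
True area of lagoon: 290000 × cos(32.8°) = 290000 × 0.8406 = 243800 km².
Ratio = 130200 / 243800 ≈ 0.534.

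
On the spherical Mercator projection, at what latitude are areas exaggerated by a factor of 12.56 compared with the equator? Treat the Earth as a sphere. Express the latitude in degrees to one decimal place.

Mercator areal scale is sec²φ.
sec²φ = 12.56  ⇒  cos²φ = 0.07962  ⇒  cos φ = 0.2822.
φ = arccos(0.2822) ≈ 73.6°.

73.6°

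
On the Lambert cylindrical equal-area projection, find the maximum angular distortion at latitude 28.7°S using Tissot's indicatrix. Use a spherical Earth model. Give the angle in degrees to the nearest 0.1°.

The Lambert cylindrical equal-area projection is the cylindrical equal-area projection with its standard parallel at the equator (φ₀ = 0). For cylindrical equal-area with standard parallel φ₀, h = cos φ / cos φ₀ and k = cos φ₀ / cos φ, so h·k = 1.
At 28.7°: h = 0.8771, k = 1.140; principal scales a = 1.140, b = 0.8771.
sin(ω/2) = (a − b)/(a + b) = 0.2629/2.017 = 0.1303, so ω = 2 arcsin(0.1303) ≈ 15.0°.

15.0°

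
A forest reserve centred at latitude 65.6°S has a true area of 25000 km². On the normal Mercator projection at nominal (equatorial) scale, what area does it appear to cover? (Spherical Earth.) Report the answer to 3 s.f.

For Mercator, h = k = sec φ (a conformal cylindrical projection has a single point scale, 1/cos φ).
Areal scale = k² = sec²φ = 1/cos²(65.6°) = 1/0.4131² = 5.860.
Apparent area = 25000 × 5.860 ≈ 146000 km².

146000 km²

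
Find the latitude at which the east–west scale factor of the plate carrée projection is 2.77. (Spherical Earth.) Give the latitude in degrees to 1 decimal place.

Plate carrée: h = 1, k = sec φ along parallels.
sec φ = 2.77  ⇒  cos φ = 0.3610  ⇒  φ ≈ 68.8°.

68.8°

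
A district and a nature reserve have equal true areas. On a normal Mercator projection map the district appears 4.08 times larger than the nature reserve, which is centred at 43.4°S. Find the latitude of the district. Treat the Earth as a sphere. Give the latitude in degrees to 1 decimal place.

Mercator areal scale is sec²φ, so apparent-area ratio = sec²φ₁ / sec²φ₂ = cos²φ₂ / cos²φ₁.
cos²φ₂ / cos²φ₁ = 4.08  ⇒  cos φ₁ = cos 43.4° / √4.08 = 0.7266/2.020 = 0.3597.
φ₁ = arccos(0.3597) ≈ 68.9°.

68.9°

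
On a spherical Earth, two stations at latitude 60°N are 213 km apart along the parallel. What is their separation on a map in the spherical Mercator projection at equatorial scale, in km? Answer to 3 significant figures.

426 km

Mercator is conformal, so the point scale is isotropic: h = k = sec φ = 1/cos φ.
Along the parallel, k = sec 60° = 1/0.5000 = 2.000.
Map distance = 213 × 2.000 ≈ 426 km.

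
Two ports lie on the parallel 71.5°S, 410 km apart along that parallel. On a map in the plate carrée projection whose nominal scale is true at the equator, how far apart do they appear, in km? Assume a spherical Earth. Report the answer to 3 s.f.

1290 km

Plate carrée maps x = Rλ, y = Rφ. The meridian scale is h = 1 and the parallel scale is k = 1/cos φ = sec φ.
Along the parallel, k = sec 71.5° = 1/0.3173 = 3.152.
Map distance = 410 × 3.152 ≈ 1290 km.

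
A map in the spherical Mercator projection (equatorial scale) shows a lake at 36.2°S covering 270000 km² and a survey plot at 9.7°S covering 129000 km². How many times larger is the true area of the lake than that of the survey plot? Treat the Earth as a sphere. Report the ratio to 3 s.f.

1.40

Since Mercator area scale is 1/cos²φ, the true area equals the apparent area multiplied by cos²φ.
True area of lake: 270000 × cos²(36.2°) = 270000 × 0.6512 = 175800 km².
True area of survey plot: 129000 × cos²(9.7°) = 129000 × 0.9716 = 125300 km².
Ratio = 175800 / 125300 ≈ 1.40.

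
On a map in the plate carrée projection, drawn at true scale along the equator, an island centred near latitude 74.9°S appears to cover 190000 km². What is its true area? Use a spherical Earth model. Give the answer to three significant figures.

In the plate carrée (x = Rλ, y = Rφ), meridians are true-scale (h = 1) and parallels are stretched by k = sec φ.
Areal scale = h·k = 1 × sec φ; at 74.9°, h = 1.000, k = 3.839, so h·k = 3.839.
True area = apparent / (areal scale) = 190000 / 3.839 ≈ 49500 km².

49500 km²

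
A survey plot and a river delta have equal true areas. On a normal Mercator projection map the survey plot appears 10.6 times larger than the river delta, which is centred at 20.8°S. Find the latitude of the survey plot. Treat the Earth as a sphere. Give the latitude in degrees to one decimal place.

73.3°

For equal true areas on Mercator, apparent areas scale as sec²φ, so the ratio is cos²φ₂ / cos²φ₁.
cos²φ₂ / cos²φ₁ = 10.6  ⇒  cos φ₁ = cos 20.8° / √10.6 = 0.9348/3.256 = 0.2871.
φ₁ = arccos(0.2871) ≈ 73.3°.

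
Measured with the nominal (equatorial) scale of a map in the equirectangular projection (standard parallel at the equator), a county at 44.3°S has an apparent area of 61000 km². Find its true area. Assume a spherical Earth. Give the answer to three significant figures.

Plate carrée maps x = Rλ, y = Rφ. The meridian scale is h = 1 and the parallel scale is k = 1/cos φ = sec φ.
Areal scale = h·k = 1 × sec φ; at 44.3°, h = 1.000, k = 1.397, so h·k = 1.397.
True area = apparent / (areal scale) = 61000 / 1.397 ≈ 43700 km².

43700 km²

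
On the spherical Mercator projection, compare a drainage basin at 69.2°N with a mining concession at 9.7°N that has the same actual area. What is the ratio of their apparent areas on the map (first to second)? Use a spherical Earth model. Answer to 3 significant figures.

On Mercator, area is exaggerated by sec²φ = 1/cos²φ.
At 69.2°: sec²(69.2°) = 1/0.3551² = 7.930.
At 9.7°: sec²(9.7°) = 1/0.9857² = 1.029.
Ratio = 7.930/1.029 = cos²(9.7°)/cos²(69.2°) ≈ 7.71.

7.71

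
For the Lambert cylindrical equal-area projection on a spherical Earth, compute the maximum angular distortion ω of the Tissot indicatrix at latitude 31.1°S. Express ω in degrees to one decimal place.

17.7°

The Lambert cylindrical equal-area projection is the cylindrical equal-area projection with its standard parallel at the equator (φ₀ = 0). A cylindrical equal-area projection with standard parallel φ₀ has meridian scale h = cos φ / cos φ₀ and parallel scale k = cos φ₀ / cos φ (so areas are preserved, h·k = 1).
At 31.1°: h = 0.8563, k = 1.168; principal scales a = 1.168, b = 0.8563.
sin(ω/2) = (a − b)/(a + b) = 0.3116/2.024 = 0.1539, so ω = 2 arcsin(0.1539) ≈ 17.7°.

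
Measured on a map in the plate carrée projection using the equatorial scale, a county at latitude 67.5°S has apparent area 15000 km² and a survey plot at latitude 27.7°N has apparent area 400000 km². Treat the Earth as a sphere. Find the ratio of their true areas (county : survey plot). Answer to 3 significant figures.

0.0162

Plate carrée has h = 1 and k = sec φ, giving areal scale sec φ; true area = (apparent area) · cos φ.
True area of county: 15000 × cos(67.5°) = 15000 × 0.3827 = 5740 km².
True area of survey plot: 400000 × cos(27.7°) = 400000 × 0.8854 = 354200 km².
Ratio = 5740 / 354200 ≈ 0.0162.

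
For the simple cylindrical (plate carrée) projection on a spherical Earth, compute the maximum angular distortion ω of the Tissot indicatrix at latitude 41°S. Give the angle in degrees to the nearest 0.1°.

Plate carrée maps x = Rλ, y = Rφ. The meridian scale is h = 1 and the parallel scale is k = 1/cos φ = sec φ.
At 41°: h = 1.000, k = 1.325; principal scales a = 1.325, b = 1.000.
sin(ω/2) = (a − b)/(a + b) = 0.3250/2.325 = 0.1398, so ω = 2 arcsin(0.1398) ≈ 16.1°.

16.1°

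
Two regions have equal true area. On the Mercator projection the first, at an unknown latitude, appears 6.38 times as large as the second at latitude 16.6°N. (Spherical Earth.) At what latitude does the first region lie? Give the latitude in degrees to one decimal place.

On Mercator, (apparent₁)/(apparent₂) = sec²φ₁ / sec²φ₂ when true areas are equal.
cos²φ₂ / cos²φ₁ = 6.38  ⇒  cos φ₁ = cos 16.6° / √6.38 = 0.9583/2.526 = 0.3794.
φ₁ = arccos(0.3794) ≈ 67.7°.

67.7°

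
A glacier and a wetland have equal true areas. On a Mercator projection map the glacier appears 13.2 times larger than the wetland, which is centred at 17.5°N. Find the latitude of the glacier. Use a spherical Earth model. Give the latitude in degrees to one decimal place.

74.8°

Mercator areal scale is sec²φ, so apparent-area ratio = sec²φ₁ / sec²φ₂ = cos²φ₂ / cos²φ₁.
cos²φ₂ / cos²φ₁ = 13.2  ⇒  cos φ₁ = cos 17.5° / √13.2 = 0.9537/3.633 = 0.2625.
φ₁ = arccos(0.2625) ≈ 74.8°.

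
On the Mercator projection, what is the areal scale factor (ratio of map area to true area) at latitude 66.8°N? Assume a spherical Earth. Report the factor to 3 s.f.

6.44

For Mercator, h = k = sec φ (a conformal cylindrical projection has a single point scale, 1/cos φ).
Areal scale = k² = sec²φ = 1/cos²(66.8°) = 1/0.3939² = 6.444.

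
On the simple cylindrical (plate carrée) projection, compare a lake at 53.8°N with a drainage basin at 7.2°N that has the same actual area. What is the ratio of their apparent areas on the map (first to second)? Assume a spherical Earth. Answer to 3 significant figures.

Plate carrée maps x = Rλ, y = Rφ. The meridian scale is h = 1 and the parallel scale is k = 1/cos φ = sec φ.
Areal scale at 53.8°: h·k = 1.000 × 1.693 = 1.693.
Areal scale at 7.2°: h·k = 1.000 × 1.008 = 1.008.
Ratio = 1.693/1.008 ≈ 1.68.

1.68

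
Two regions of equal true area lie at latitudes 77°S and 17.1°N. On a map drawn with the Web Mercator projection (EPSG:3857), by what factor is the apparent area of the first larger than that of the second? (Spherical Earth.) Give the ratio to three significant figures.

Mercator is conformal with k = sec φ, so areal scale = k² = sec²φ.
At 77°: sec²(77°) = 1/0.2250² = 19.76.
At 17.1°: sec²(17.1°) = 1/0.9558² = 1.095.
Ratio = 19.76/1.095 = cos²(17.1°)/cos²(77°) ≈ 18.1.

18.1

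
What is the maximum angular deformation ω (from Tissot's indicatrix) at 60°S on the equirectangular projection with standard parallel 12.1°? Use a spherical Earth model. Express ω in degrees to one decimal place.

With standard parallel φ₀ = 12.1°, the equirectangular projection gives x = Rλ cos φ₀, y = Rφ, so h = 1 and k = cos 12.1° / cos φ.
At 60°: h = 1.000, k = 1.956; principal scales a = 1.956, b = 1.000.
sin(ω/2) = (a − b)/(a + b) = 0.9556/2.956 = 0.3233, so ω = 2 arcsin(0.3233) ≈ 37.7°.

37.7°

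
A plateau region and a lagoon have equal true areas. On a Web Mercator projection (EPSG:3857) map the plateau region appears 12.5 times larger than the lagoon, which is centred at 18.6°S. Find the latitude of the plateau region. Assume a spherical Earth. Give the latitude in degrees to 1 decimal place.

On Mercator, (apparent₁)/(apparent₂) = sec²φ₁ / sec²φ₂ when true areas are equal.
cos²φ₂ / cos²φ₁ = 12.5  ⇒  cos φ₁ = cos 18.6° / √12.5 = 0.9478/3.536 = 0.2681.
φ₁ = arccos(0.2681) ≈ 74.5°.

74.5°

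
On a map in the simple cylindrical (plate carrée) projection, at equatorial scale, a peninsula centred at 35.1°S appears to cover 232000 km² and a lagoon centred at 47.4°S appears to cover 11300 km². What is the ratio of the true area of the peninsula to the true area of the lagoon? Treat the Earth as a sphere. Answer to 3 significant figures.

24.8

Plate carrée has h = 1 and k = sec φ, giving areal scale sec φ; true area = (apparent area) · cos φ.
True area of peninsula: 232000 × cos(35.1°) = 232000 × 0.8181 = 189800 km².
True area of lagoon: 11300 × cos(47.4°) = 11300 × 0.6769 = 7649 km².
Ratio = 189800 / 7649 ≈ 24.8.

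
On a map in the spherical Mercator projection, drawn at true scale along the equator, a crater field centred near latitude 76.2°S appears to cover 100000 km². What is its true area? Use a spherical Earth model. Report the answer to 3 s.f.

The Mercator projection is conformal; its linear scale factor is the same in every direction and equals sec φ = 1/cos φ.
Areal scale = k² = sec²φ = 1/cos²(76.2°) = 1/0.2385² = 17.58.
True area = apparent / (areal scale) = 100000 / 17.58 ≈ 5690 km².

5690 km²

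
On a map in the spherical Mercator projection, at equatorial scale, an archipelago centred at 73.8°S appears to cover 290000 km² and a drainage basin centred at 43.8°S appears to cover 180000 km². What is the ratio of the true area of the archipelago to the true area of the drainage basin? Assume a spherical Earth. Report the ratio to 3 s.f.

0.241

Since Mercator area scale is 1/cos²φ, the true area equals the apparent area multiplied by cos²φ.
True area of archipelago: 290000 × cos²(73.8°) = 290000 × 0.07784 = 22570 km².
True area of drainage basin: 180000 × cos²(43.8°) = 180000 × 0.5209 = 93770 km².
Ratio = 22570 / 93770 ≈ 0.241.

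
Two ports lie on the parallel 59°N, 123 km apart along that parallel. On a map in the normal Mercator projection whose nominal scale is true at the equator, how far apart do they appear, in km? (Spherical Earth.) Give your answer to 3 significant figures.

239 km

The Mercator projection is conformal; its linear scale factor is the same in every direction and equals sec φ = 1/cos φ.
Along the parallel, k = sec 59° = 1/0.5150 = 1.942.
Map distance = 123 × 1.942 ≈ 239 km.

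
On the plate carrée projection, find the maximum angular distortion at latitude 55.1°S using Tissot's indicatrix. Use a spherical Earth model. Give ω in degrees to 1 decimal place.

For the equirectangular projection with φ₀ = 0 (plate carrée), h = 1 along meridians and k = sec φ along parallels.
At 55.1°: h = 1.000, k = 1.748; principal scales a = 1.748, b = 1.000.
sin(ω/2) = (a − b)/(a + b) = 0.7478/2.748 = 0.2721, so ω = 2 arcsin(0.2721) ≈ 31.6°.

31.6°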